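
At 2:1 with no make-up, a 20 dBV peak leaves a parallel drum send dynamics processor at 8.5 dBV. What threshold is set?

Let T be the threshold. Output overshoot = (input overshoot)/R, so 8.5 − T = (20 − T)/2.
2·(8.5 − T) = 20 − T → 1·T = 17 − 20 = -3.
T = -3/1 = -3 dBV.

-3 dBV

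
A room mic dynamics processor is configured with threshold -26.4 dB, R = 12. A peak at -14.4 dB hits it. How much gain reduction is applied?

The signal is 12 dB above threshold.
A 12:1 ratio leaves 1 dB of that excess.
GR = overshoot in − overshoot out = 12 − 1 = 11 dB.

11 dB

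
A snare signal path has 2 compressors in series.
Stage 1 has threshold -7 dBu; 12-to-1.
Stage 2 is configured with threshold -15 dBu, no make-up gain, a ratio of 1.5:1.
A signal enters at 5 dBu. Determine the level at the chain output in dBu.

Stage 1: overshoot 12 dB → 12/12 = 1 dB → -6 dBu.
Stage 2: -6 dBu is 9 dB over -15 dBu; at 1.5:1 that becomes 6 dB over, giving -9 dBu.

-9 dBu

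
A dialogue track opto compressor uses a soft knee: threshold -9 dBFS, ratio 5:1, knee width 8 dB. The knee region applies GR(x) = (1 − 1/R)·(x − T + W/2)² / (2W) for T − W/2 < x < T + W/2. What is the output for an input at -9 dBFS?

x − T + W/2 = -9 − (-9) + 4 = 4.
GR = (1 − 1/5) × 4² / 16 = 0.8 × 16 / 16 = 0.8 dB.
Output = -9 − 0.8 = -9.8 dBFS.

-9.8 dBFS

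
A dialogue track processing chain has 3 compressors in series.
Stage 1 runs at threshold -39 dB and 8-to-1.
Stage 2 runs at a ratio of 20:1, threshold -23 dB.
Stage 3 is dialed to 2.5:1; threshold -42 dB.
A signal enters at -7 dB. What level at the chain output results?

-39.2 dB

Stage 1: overshoot 32 dB → 32/8 = 4 dB → -35 dB.
Stage 2: -35 dB is at or below the -23 dB threshold — no compression; output -35 dB.
Stage 3: 7 dB above -42 dB, reduced 2.5:1 to 2.8 dB above → -39.2 dB.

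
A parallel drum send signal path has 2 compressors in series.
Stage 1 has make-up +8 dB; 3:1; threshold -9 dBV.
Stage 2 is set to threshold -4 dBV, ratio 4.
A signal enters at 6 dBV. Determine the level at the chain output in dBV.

-2 dBV

Stage 1: 6 dBV is 15 dB over -9 dBV; at 3:1 that becomes 5 dB over, giving -4 dBV; +8 dB make-up → 4 dBV.
Stage 2: 8 dB above -4 dBV, reduced 4:1 to 2 dB above → -2 dBV.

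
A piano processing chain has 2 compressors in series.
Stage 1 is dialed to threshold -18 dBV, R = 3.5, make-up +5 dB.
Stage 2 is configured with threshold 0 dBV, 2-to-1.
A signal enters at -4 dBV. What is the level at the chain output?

-9 dBV

Stage 1: overshoot 14 dB → 14/3.5 = 4 dB → -14 dBV; +5 dB make-up → -9 dBV.
Stage 2: below threshold (-9 ≤ 0); passes unchanged; output -9 dBV.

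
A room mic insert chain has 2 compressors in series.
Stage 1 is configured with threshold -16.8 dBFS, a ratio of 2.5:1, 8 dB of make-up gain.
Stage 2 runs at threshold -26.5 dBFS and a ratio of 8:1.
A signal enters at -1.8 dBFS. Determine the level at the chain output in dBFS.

-23.5375 dBFS

Stage 1: overshoot 15 dB → 15/2.5 = 6 dB → -10.8 dBFS; +8 dB make-up → -2.8 dBFS.
Stage 2: overshoot 23.7 dB → 23.7/8 = 2.9625 dB → -23.5375 dBFS.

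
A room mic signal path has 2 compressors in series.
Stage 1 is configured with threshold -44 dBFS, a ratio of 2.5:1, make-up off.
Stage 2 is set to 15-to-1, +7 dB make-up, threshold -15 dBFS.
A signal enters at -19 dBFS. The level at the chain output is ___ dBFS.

Stage 1: overshoot 25 dB → 25/2.5 = 10 dB → -34 dBFS.
Stage 2: -34 dBFS is at or below the -15 dBFS threshold — no compression; make-up brings it to -27 dBFS.

-27 dBFS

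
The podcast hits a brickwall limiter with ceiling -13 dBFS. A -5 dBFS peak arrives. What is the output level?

The limiter clamps the peak to its -13 dBFS ceiling.

-13 dBFS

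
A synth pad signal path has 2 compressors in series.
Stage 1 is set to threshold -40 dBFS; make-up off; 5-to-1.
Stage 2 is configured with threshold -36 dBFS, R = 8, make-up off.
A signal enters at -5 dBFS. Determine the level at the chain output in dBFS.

-35.625 dBFS

Stage 1: overshoot 35 dB → 35/5 = 7 dB → -33 dBFS.
Stage 2: -33 dBFS is 3 dB over -36 dBFS; at 8:1 that becomes 0.375 dB over, giving -35.625 dBFS.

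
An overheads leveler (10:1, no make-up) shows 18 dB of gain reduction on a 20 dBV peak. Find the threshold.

0 dBV

Gain reduction = 20 − 2 = 18 dB; output overshoot = GR / (R − 1) = 18 / 9 = 2 dB.
Threshold = output − output overshoot = 2 − 2 = 0 dBV.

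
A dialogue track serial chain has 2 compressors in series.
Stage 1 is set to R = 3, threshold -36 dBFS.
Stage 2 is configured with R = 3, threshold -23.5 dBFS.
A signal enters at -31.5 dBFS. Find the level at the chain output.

Stage 1: overshoot 4.5 dB → 4.5/3 = 1.5 dB → -34.5 dBFS.
Stage 2: below threshold (-34.5 ≤ -23.5); passes unchanged; output -34.5 dBFS.

-34.5 dBFS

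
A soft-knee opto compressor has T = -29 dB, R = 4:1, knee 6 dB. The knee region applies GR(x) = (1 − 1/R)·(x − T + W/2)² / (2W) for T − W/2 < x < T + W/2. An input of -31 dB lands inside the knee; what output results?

x − T + W/2 = -31 − (-29) + 3 = 1.
GR = (1 − 1/4) × 1² / 12 = 0.75 × 1 / 12 = 0.0625 dB.
Output = -31 − 0.0625 = -31.0625 dB.

-31.0625 dB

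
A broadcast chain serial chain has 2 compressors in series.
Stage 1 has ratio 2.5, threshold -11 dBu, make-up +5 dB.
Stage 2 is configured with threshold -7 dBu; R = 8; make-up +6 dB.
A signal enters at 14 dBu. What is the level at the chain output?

Stage 1: 25 dB above -11 dBu, reduced 2.5:1 to 10 dB above → -1 dBu; +5 dB make-up → 4 dBu.
Stage 2: overshoot 11 dB → 11/8 = 1.375 dB → -5.625 dBu; +6 dB make-up → 0.375 dBu.

0.375 dBu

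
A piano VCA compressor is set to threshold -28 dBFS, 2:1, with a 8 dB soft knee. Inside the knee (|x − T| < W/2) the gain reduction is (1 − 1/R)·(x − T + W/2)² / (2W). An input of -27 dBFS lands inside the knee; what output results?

x − T + W/2 = -27 − (-28) + 4 = 5.
GR = (1 − 1/2) × 5² / 16 = 0.5 × 25 / 16 = 0.78125 dB.
Output = -27 − 0.78125 = -27.78125 dBFS.

-27.78125 dBFS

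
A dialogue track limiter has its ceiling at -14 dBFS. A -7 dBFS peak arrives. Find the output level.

The limiter clamps the peak to its -14 dBFS ceiling.

-14 dBFS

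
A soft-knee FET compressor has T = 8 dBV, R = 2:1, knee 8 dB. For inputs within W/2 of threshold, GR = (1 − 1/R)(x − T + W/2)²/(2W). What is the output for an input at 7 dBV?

6.71875 dBV

x − T + W/2 = 7 − 8 + 4 = 3.
GR = (1 − 1/2) × 3² / 16 = 0.5 × 9 / 16 = 0.28125 dB.
Output = 7 − 0.28125 = 6.71875 dBV.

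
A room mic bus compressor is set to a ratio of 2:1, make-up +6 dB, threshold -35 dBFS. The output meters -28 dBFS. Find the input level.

Stripping the +6 dB make-up gives -34 dBFS at the gain stage.
The compressed level sits -34 − (-35) = 1 dB over threshold.
Undo the ratio: input overshoot = 1 × 2 = 2 dB, giving input = -33 dBFS.

-33 dBFS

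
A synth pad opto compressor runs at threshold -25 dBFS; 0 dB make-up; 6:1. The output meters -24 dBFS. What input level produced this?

The compressed level sits -24 − (-25) = 1 dB over threshold.
Before 6:1 compression the overshoot was 1 × 6 = 6 dB, so input = -25 + 6 = -19 dBFS.

-19 dBFS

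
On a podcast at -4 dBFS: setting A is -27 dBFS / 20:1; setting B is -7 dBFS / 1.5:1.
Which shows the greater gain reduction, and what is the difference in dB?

A: overshoot 23 dB → output overshoot 1.15 dB → GR 21.85 dB.
B: overshoot 3 dB → output overshoot 2 dB → GR 1 dB.
A applies 20.85 dB more gain reduction.

A, by 20.85 dB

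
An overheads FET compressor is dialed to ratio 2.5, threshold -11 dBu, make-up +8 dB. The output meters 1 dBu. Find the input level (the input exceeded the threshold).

Remove make-up: 1 − 8 = -7 dBu.
That's 4 dB above the -11 dBu threshold.
Before 2.5:1 compression the overshoot was 4 × 2.5 = 10 dB, so input = -11 + 10 = -1 dBu.

-1 dBu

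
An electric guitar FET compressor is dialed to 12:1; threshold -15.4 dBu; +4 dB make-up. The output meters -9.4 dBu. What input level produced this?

Remove make-up: -9.4 − 4 = -13.4 dBu.
Post-compression overshoot = -13.4 − (-15.4) = 2 dB.
Undo the ratio: input overshoot = 2 × 12 = 24 dB, giving input = 8.6 dBu.

8.6 dBu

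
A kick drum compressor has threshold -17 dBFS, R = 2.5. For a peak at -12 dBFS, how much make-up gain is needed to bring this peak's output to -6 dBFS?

9 dB

Without make-up, output = threshold + overshoot/2.5 = -17 + 2 = -15 dBFS.
Gap to target: 9 dB.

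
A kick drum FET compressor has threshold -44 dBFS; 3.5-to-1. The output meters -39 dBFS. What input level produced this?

-26.5 dBFS

Post-compression overshoot = -39 − (-44) = 5 dB.
Undo the ratio: input overshoot = 5 × 3.5 = 17.5 dB, giving input = -26.5 dBFS.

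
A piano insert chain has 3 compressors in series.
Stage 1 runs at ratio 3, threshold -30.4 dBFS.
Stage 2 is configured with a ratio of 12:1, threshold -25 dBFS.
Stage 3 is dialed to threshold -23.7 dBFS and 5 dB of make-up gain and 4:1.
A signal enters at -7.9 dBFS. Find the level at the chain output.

-19.825 dBFS

Stage 1: 22.5 dB above -30.4 dBFS, reduced 3:1 to 7.5 dB above → -22.9 dBFS.
Stage 2: -22.9 dBFS is 2.1 dB over -25 dBFS; at 12:1 that becomes 0.175 dB over, giving -24.825 dBFS.
Stage 3: -24.825 dBFS is at or below the -23.7 dBFS threshold — no compression; make-up brings it to -19.825 dBFS.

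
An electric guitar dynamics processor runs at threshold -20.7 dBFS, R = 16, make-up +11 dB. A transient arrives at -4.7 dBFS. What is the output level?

-4.7 dBFS sits 16 dB over threshold.
At 16:1 the overshoot is divided by 16, leaving 1 dB above threshold.
Output = -20.7 + 1 = -19.7 dBFS; make-up adds 11 dB, giving -8.7 dBFS.

-8.7 dBFS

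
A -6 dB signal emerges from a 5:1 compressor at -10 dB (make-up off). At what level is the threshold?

Let T be the threshold. Output overshoot = (input overshoot)/R, so -10 − T = (-6 − T)/5.
5·(-10 − T) = -6 − T → 4·T = -50 − (-6) = -44.
T = -44/4 = -11 dB.

-11 dB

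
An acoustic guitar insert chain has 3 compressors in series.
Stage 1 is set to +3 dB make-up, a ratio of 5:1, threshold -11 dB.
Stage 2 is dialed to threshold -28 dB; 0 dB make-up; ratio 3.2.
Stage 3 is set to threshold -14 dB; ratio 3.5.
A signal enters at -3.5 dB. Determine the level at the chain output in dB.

-21.28125 dB

Stage 1: 7.5 dB above -11 dB, reduced 5:1 to 1.5 dB above → -9.5 dB; +3 dB make-up → -6.5 dB.
Stage 2: -6.5 dB is 21.5 dB over -28 dB; at 3.2:1 that becomes 6.71875 dB over, giving -21.28125 dB.
Stage 3: -21.28125 dB is at or below the -14 dB threshold — no compression; output -21.28125 dB.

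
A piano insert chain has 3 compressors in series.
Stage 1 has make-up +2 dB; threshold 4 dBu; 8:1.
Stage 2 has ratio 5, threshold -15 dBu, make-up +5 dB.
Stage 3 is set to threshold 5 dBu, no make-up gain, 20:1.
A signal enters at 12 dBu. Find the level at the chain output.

Stage 1: 8 dB above 4 dBu, reduced 8:1 to 1 dB above → 5 dBu; +2 dB make-up → 7 dBu.
Stage 2: 22 dB above -15 dBu, reduced 5:1 to 4.4 dB above → -10.6 dBu; +5 dB make-up → -5.6 dBu.
Stage 3: -5.6 dBu is at or below the 5 dBu threshold — no compression; output -5.6 dBu.

-5.6 dBu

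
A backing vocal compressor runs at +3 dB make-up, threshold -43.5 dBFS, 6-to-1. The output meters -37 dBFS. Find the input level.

-22.5 dBFS

Before make-up, the level was -37 − 3 = -40 dBFS.
The compressed level sits -40 − (-43.5) = 3.5 dB over threshold.
Before 6:1 compression the overshoot was 3.5 × 6 = 21 dB, so input = -43.5 + 21 = -22.5 dBFS.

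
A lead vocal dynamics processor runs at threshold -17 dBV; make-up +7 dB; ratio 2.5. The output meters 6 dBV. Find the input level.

23 dBV

Remove make-up: 6 − 7 = -1 dBV.
Post-compression overshoot = -1 − (-17) = 16 dB.
Undo the ratio: input overshoot = 16 × 2.5 = 40 dB, giving input = 23 dBV.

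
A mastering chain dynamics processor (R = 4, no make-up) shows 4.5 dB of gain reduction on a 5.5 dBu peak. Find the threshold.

Gain reduction = 5.5 − 1 = 4.5 dB; output overshoot = GR / (R − 1) = 4.5 / 3 = 1.5 dB.
Threshold = output − output overshoot = 1 − 1.5 = -0.5 dBu.

-0.5 dBu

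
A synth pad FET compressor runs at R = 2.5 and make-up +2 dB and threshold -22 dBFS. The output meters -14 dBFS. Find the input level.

Stripping the +2 dB make-up gives -16 dBFS at the gain stage.
Post-compression overshoot = -16 − (-22) = 6 dB.
Input overshoot = R × output overshoot = 15 dB → input = -22 + 15 = -7 dBFS.

-7 dBFS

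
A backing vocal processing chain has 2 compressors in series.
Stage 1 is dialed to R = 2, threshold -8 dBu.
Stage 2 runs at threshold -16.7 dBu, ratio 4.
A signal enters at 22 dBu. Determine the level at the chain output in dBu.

-10.775 dBu

Stage 1: 30 dB above -8 dBu, reduced 2:1 to 15 dB above → 7 dBu.
Stage 2: 7 dBu is 23.7 dB over -16.7 dBu; at 4:1 that becomes 5.925 dB over, giving -10.775 dBu.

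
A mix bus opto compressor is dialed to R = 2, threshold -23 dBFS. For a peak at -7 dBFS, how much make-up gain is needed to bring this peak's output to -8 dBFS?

7 dB

Without make-up, output = threshold + overshoot/2 = -23 + 8 = -15 dBFS.
Gap to target: 7 dB.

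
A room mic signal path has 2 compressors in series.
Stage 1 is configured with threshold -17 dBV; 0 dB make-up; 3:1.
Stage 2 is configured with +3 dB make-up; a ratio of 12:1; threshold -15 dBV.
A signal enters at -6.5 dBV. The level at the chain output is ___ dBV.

-11.875 dBV

Stage 1: overshoot 10.5 dB → 10.5/3 = 3.5 dB → -13.5 dBV.
Stage 2: -13.5 dBV is 1.5 dB over -15 dBV; at 12:1 that becomes 0.125 dB over, giving -14.875 dBV; +3 dB make-up → -11.875 dBV.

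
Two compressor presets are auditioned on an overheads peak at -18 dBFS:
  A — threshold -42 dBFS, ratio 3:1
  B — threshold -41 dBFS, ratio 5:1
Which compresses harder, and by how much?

A: overshoot 24 dB → output overshoot 8 dB → GR 16 dB.
B: overshoot 23 dB → output overshoot 4.6 dB → GR 18.4 dB.
Difference: 2.4 dB in favour of B.

B, by 2.4 dB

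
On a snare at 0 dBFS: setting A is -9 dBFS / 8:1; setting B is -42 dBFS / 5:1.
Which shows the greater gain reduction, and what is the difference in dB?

B, by 25.725 dB

A: GR = 9 − 9/8 = 7.875 dB.
B: GR = 42 − 42/5 = 33.6 dB.
Difference: 25.725 dB in favour of B.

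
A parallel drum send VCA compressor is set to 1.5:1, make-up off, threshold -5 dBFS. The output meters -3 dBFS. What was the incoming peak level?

-2 dBFS

The compressed level sits -3 − (-5) = 2 dB over threshold.
Before 1.5:1 compression the overshoot was 2 × 1.5 = 3 dB, so input = -5 + 3 = -2 dBFS.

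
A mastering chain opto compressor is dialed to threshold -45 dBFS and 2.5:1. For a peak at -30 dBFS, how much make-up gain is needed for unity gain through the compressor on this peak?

Without make-up, output = threshold + overshoot/2.5 = -45 + 6 = -39 dBFS.
Gap to target: 9 dB.

9 dB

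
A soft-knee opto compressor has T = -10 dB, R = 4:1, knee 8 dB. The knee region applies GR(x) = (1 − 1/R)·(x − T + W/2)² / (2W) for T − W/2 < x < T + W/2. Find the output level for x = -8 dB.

-9.6875 dB

x − T + W/2 = -8 − (-10) + 4 = 6.
GR = (1 − 1/4) × 6² / 16 = 0.75 × 36 / 16 = 1.6875 dB.
Output = -8 − 1.6875 = -9.6875 dB.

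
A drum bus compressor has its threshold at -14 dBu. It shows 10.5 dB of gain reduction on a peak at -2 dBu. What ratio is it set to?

8:1

Input overshoot = -2 − (-14) = 12 dB.
Output overshoot = 12 − 10.5 = 1.5 dB.
Ratio = input overshoot / output overshoot = 12 / 1.5 = 8.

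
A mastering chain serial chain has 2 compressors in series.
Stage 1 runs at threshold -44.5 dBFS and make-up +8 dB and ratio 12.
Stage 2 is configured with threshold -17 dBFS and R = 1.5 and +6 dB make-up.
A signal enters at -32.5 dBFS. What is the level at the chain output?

-29.5 dBFS

Stage 1: -32.5 dBFS is 12 dB over -44.5 dBFS; at 12:1 that becomes 1 dB over, giving -43.5 dBFS; +8 dB make-up → -35.5 dBFS.
Stage 2: -35.5 dBFS ≤ -17 dBFS, so stage 2 doesn't engage; make-up brings it to -29.5 dBFS.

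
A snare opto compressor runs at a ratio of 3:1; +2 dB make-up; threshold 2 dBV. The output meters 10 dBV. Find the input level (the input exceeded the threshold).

20 dBV

Before make-up, the level was 10 − 2 = 8 dBV.
The compressed level sits 8 − 2 = 6 dB over threshold.
Undo the ratio: input overshoot = 6 × 3 = 18 dB, giving input = 20 dBV.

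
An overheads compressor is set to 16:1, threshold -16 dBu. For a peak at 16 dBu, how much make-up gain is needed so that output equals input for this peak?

30 dB

The peak compresses to -16 + 32/16 = -14 dBu.
To reach 16 dBu requires 16 − (-14) = 30 dB of make-up.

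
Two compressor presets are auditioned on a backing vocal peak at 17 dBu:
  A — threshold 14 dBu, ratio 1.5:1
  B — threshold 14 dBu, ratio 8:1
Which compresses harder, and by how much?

A: overshoot 3 dB → output overshoot 2 dB → GR 1 dB.
B: overshoot 3 dB → output overshoot 0.375 dB → GR 2.625 dB.
Difference: 1.625 dB in favour of B.

B, by 1.625 dB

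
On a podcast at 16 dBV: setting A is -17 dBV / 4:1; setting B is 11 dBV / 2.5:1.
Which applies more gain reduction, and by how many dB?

A, by 21.75 dB

A: overshoot 33 dB → output overshoot 8.25 dB → GR 24.75 dB.
B: overshoot 5 dB → output overshoot 2 dB → GR 3 dB.
A reduces 21.75 dB more.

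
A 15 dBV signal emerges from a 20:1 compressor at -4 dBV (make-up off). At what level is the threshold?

Input is 20 dB above T (since output overshoot × R = input overshoot: (-4 − T)·20 = 15 − T gives T = -5 dBV).
Check: -5 + (15 − (-5))/20 = -5 + 1 = -4 dBV. ✓

-5 dBV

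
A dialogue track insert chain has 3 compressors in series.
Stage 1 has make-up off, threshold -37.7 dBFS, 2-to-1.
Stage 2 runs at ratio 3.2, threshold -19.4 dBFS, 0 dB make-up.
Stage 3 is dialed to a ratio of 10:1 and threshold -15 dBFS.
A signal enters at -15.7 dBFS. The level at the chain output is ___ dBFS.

Stage 1: overshoot 22 dB → 22/2 = 11 dB → -26.7 dBFS.
Stage 2: -26.7 dBFS ≤ -19.4 dBFS, so stage 2 doesn't engage; output -26.7 dBFS.
Stage 3: below threshold (-26.7 ≤ -15); passes unchanged; output -26.7 dBFS.

-26.7 dBFS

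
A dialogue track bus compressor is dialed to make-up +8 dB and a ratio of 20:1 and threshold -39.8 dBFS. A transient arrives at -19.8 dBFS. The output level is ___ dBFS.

-30.8 dBFS

-19.8 dBFS sits 20 dB over threshold.
20:1 compression reduces that to 20/20 = 1 dB over.
Output = -39.8 + 1 = -38.8 dBFS; make-up adds 8 dB, giving -30.8 dBFS.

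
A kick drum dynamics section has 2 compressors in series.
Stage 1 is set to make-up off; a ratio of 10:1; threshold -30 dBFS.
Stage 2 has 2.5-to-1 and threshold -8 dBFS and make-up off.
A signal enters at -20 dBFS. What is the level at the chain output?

-29 dBFS

Stage 1: 10 dB above -30 dBFS, reduced 10:1 to 1 dB above → -29 dBFS.
Stage 2: -29 dBFS ≤ -8 dBFS, so stage 2 doesn't engage; output -29 dBFS.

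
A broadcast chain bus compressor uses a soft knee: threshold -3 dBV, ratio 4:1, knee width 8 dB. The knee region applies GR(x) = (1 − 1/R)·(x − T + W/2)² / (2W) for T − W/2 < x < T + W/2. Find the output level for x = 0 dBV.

x − T + W/2 = 0 − (-3) + 4 = 7.
GR = (1 − 1/4) × 7² / 16 = 0.75 × 49 / 16 = 2.296875 dB.
Output = 0 − 2.296875 = -2.296875 dBV.

-2.296875 dBV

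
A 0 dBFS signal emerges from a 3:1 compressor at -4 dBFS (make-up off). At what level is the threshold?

Gain reduction = 0 − (-4) = 4 dB; output overshoot = GR / (R − 1) = 4 / 2 = 2 dB.
Threshold = output − output overshoot = -4 − 2 = -6 dBFS.

-6 dBFS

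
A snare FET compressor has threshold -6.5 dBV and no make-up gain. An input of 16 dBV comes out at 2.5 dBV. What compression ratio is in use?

Input overshoot = 16 − (-6.5) = 22.5 dB; output overshoot = 2.5 − (-6.5) = 9 dB.
Ratio = 22.5 / 9 = 2.5.

2.5:1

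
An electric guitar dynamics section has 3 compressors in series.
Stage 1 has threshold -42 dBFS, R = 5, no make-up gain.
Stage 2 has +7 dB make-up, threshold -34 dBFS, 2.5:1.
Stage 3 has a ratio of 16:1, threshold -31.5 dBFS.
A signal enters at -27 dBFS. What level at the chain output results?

Stage 1: 15 dB above -42 dBFS, reduced 5:1 to 3 dB above → -39 dBFS.
Stage 2: -39 dBFS is at or below the -34 dBFS threshold — no compression; make-up brings it to -32 dBFS.
Stage 3: -32 dBFS is at or below the -31.5 dBFS threshold — no compression; output -32 dBFS.

-32 dBFS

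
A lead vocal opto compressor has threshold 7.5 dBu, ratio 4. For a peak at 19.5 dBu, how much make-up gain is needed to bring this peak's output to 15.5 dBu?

5 dB

Overshoot 12 dB → 12/4 = 3 dB after compression, so the compressed level is 7.5 + 3 = 10.5 dBu.
Make-up = target − compressed = 15.5 − 10.5 = 5 dB.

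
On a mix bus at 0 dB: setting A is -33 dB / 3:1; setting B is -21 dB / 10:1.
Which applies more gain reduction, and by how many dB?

A: 33 dB over, compressed to 11 dB over, so 22 dB of GR.
B: 21 dB over, compressed to 2.1 dB over, so 18.9 dB of GR.
A applies 3.1 dB more gain reduction.

A, by 3.1 dB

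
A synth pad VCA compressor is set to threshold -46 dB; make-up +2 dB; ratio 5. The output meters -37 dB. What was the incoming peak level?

Before make-up, the level was -37 − 2 = -39 dB.
The compressed level sits -39 − (-46) = 7 dB over threshold.
Before 5:1 compression the overshoot was 7 × 5 = 35 dB, so input = -46 + 35 = -11 dB.

-11 dB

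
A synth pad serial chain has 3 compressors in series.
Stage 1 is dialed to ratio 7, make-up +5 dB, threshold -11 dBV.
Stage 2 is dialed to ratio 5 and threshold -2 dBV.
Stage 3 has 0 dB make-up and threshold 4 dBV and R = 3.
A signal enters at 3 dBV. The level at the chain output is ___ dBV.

-4 dBV

Stage 1: 3 dBV is 14 dB over -11 dBV; at 7:1 that becomes 2 dB over, giving -9 dBV; +5 dB make-up → -4 dBV.
Stage 2: -4 dBV is at or below the -2 dBV threshold — no compression; output -4 dBV.
Stage 3: -4 dBV is at or below the 4 dBV threshold — no compression; output -4 dBV.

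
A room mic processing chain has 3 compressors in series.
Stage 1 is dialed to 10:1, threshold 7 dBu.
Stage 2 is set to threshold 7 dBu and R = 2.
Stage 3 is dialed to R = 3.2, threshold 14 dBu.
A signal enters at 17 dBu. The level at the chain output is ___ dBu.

7.5 dBu

Stage 1: overshoot 10 dB → 10/10 = 1 dB → 8 dBu.
Stage 2: 8 dBu is 1 dB over 7 dBu; at 2:1 that becomes 0.5 dB over, giving 7.5 dBu.
Stage 3: 7.5 dBu ≤ 14 dBu, so stage 3 doesn't engage; output 7.5 dBu.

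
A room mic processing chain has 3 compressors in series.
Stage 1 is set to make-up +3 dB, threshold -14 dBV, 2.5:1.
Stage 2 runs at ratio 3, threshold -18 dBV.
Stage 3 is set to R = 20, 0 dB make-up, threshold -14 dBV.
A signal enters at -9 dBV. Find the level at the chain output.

Stage 1: -9 dBV is 5 dB over -14 dBV; at 2.5:1 that becomes 2 dB over, giving -12 dBV; +3 dB make-up → -9 dBV.
Stage 2: overshoot 9 dB → 9/3 = 3 dB → -15 dBV.
Stage 3: below threshold (-15 ≤ -14); passes unchanged; output -15 dBV.

-15 dBV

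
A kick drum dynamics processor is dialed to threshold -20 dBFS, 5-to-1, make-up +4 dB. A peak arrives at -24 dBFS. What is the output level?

-24 dBFS is 4 dB below the -20 dBFS threshold, so no gain reduction is applied.
Make-up gain adds 4 dB: -24 + 4 = -20 dBFS.

-20 dBFS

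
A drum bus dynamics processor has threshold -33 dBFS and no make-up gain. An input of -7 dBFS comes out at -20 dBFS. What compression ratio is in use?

2:1

Input overshoot = -7 − (-33) = 26 dB; output overshoot = -20 − (-33) = 13 dB.
Ratio = 26 / 13 = 2.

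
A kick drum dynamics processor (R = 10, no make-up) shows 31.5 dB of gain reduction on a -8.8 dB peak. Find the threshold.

Gain reduction = -8.8 − (-40.3) = 31.5 dB; output overshoot = GR / (R − 1) = 31.5 / 9 = 3.5 dB.
Threshold = output − output overshoot = -40.3 − 3.5 = -43.8 dB.

-43.8 dB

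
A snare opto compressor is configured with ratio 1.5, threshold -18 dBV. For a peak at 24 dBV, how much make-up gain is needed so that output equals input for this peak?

The peak compresses to -18 + 42/1.5 = 10 dBV.
To reach 24 dBV requires 24 − 10 = 14 dB of make-up.

14 dB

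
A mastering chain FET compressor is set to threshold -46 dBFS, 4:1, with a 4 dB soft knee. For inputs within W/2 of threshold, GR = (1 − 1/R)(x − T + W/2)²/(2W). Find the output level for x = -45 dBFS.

x − T + W/2 = -45 − (-46) + 2 = 3.
GR = (1 − 1/4) × 3² / 8 = 0.75 × 9 / 8 = 0.84375 dB.
Output = -45 − 0.84375 = -45.84375 dBFS.

-45.84375 dBFS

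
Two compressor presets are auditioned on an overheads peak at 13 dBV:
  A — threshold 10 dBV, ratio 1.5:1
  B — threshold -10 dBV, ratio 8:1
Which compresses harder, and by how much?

A: 3 dB over, compressed to 2 dB over, so 1 dB of GR.
B: 23 dB over, compressed to 2.875 dB over, so 20.125 dB of GR.
Difference: 19.125 dB in favour of B.

B, by 19.125 dB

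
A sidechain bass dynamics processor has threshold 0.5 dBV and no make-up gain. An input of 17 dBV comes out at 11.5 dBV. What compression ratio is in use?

Input overshoot = 17 − 0.5 = 16.5 dB; output overshoot = 11.5 − 0.5 = 11 dB.
Ratio = 16.5 / 11 = 1.5.

1.5:1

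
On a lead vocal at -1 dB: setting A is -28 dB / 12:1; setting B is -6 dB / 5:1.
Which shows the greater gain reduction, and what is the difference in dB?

A, by 20.75 dB

A: 27 dB over, compressed to 2.25 dB over, so 24.75 dB of GR.
B: 5 dB over, compressed to 1 dB over, so 4 dB of GR.
A reduces 20.75 dB more.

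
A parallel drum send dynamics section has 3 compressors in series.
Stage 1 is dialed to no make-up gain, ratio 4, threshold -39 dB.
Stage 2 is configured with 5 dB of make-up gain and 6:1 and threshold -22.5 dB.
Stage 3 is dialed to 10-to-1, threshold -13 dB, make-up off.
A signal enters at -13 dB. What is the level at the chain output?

-27.5 dB

Stage 1: overshoot 26 dB → 26/4 = 6.5 dB → -32.5 dB.
Stage 2: -32.5 dB is at or below the -22.5 dB threshold — no compression; make-up brings it to -27.5 dB.
Stage 3: below threshold (-27.5 ≤ -13); passes unchanged; output -27.5 dB.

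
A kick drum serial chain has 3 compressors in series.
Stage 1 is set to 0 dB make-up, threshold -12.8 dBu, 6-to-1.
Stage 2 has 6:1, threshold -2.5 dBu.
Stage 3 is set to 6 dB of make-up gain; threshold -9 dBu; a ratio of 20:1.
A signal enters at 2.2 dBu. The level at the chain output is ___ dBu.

-4.3 dBu

Stage 1: 2.2 dBu is 15 dB over -12.8 dBu; at 6:1 that becomes 2.5 dB over, giving -10.3 dBu.
Stage 2: below threshold (-10.3 ≤ -2.5); passes unchanged; output -10.3 dBu.
Stage 3: -10.3 dBu is at or below the -9 dBu threshold — no compression; make-up brings it to -4.3 dBu.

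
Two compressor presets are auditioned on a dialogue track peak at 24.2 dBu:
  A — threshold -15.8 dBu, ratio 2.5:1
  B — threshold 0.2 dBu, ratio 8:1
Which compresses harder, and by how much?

A: GR = 40 − 40/2.5 = 24 dB.
B: GR = 24 − 24/8 = 21 dB.
A applies 3 dB more gain reduction.

A, by 3 dB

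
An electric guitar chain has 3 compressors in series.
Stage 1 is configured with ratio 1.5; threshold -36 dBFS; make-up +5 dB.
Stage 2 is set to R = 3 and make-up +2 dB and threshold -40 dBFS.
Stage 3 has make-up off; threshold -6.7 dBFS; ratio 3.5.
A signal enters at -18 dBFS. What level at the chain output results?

Stage 1: overshoot 18 dB → 18/1.5 = 12 dB → -24 dBFS; +5 dB make-up → -19 dBFS.
Stage 2: overshoot 21 dB → 21/3 = 7 dB → -33 dBFS; +2 dB make-up → -31 dBFS.
Stage 3: below threshold (-31 ≤ -6.7); passes unchanged; output -31 dBFS.

-31 dBFS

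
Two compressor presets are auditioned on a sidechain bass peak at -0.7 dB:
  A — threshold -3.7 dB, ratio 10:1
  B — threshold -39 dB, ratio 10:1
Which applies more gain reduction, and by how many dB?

B, by 31.77 dB

A: GR = 3 − 3/10 = 2.7 dB.
B: GR = 38.3 − 38.3/10 = 34.47 dB.
B reduces 31.77 dB more.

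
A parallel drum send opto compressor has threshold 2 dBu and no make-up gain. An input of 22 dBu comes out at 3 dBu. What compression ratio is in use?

Input overshoot = 22 − 2 = 20 dB; output overshoot = 3 − 2 = 1 dB.
Ratio = 20 / 1 = 20.

20:1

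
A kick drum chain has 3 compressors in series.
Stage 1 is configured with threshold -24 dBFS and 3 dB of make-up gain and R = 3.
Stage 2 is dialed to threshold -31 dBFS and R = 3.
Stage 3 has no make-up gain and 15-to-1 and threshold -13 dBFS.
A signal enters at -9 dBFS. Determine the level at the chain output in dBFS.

-26 dBFS

Stage 1: overshoot 15 dB → 15/3 = 5 dB → -19 dBFS; +3 dB make-up → -16 dBFS.
Stage 2: 15 dB above -31 dBFS, reduced 3:1 to 5 dB above → -26 dBFS.
Stage 3: -26 dBFS is at or below the -13 dBFS threshold — no compression; output -26 dBFS.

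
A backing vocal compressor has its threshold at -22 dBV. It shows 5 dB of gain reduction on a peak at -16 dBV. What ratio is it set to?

6:1

Input overshoot = -16 − (-22) = 6 dB.
Output overshoot = 6 − 5 = 1 dB.
Ratio = input overshoot / output overshoot = 6 / 1 = 6.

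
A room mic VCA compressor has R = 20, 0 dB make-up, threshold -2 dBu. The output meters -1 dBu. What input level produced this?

That's 1 dB above the -2 dBu threshold.
Before 20:1 compression the overshoot was 1 × 20 = 20 dB, so input = -2 + 20 = 18 dBu.

18 dBu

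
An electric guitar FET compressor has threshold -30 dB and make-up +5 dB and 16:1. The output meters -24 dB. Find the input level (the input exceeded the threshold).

-14 dB

Before make-up, the level was -24 − 5 = -29 dB.
That's 1 dB above the -30 dB threshold.
Input overshoot = R × output overshoot = 16 dB → input = -30 + 16 = -14 dB.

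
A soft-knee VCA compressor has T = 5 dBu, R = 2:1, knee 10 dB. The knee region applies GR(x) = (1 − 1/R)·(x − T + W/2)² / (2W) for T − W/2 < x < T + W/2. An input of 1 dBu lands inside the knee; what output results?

0.975 dBu

x − T + W/2 = 1 − 5 + 5 = 1.
GR = (1 − 1/2) × 1² / 20 = 0.5 × 1 / 20 = 0.025 dB.
Output = 1 − 0.025 = 0.975 dBu.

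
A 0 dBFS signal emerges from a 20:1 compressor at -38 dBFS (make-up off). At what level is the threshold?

Let T be the threshold. Output overshoot = (input overshoot)/R, so -38 − T = (0 − T)/20.
20·(-38 − T) = 0 − T → 19·T = -760 − 0 = -760.
T = -760/19 = -40 dBFS.

-40 dBFS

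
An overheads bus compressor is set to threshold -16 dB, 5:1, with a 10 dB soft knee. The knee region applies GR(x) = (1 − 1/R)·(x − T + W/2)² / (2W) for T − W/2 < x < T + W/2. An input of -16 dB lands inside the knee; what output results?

x − T + W/2 = -16 − (-16) + 5 = 5.
GR = (1 − 1/5) × 5² / 20 = 0.8 × 25 / 20 = 1 dB.
Output = -16 − 1 = -17 dB.

-17 dB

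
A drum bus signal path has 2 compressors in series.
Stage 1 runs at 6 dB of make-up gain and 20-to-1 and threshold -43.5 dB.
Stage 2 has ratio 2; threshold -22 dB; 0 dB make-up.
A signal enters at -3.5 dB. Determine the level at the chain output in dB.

Stage 1: 40 dB above -43.5 dB, reduced 20:1 to 2 dB above → -41.5 dB; +6 dB make-up → -35.5 dB.
Stage 2: -35.5 dB is at or below the -22 dB threshold — no compression; output -35.5 dB.

-35.5 dB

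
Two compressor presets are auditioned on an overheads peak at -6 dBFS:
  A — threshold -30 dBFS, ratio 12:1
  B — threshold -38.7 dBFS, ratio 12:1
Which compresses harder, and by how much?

B, by 7.975 dB

A: 24 dB over, compressed to 2 dB over, so 22 dB of GR.
B: 32.7 dB over, compressed to 2.725 dB over, so 29.975 dB of GR.
Difference: 7.975 dB in favour of B.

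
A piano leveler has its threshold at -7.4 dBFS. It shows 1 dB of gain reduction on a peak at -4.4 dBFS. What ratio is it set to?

1.5:1

Input overshoot = -4.4 − (-7.4) = 3 dB.
Output overshoot = 3 − 1 = 2 dB.
Ratio = input overshoot / output overshoot = 3 / 2 = 1.5.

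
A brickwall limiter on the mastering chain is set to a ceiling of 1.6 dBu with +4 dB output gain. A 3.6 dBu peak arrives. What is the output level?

The limiter clamps the peak to its 1.6 dBu ceiling.
Output gain then adds 4 dB: 1.6 + 4 = 5.6 dBu.

5.6 dBu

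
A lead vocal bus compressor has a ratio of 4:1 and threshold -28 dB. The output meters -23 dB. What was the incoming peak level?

That's 5 dB above the -28 dB threshold.
Input overshoot = R × output overshoot = 20 dB → input = -28 + 20 = -8 dB.

-8 dB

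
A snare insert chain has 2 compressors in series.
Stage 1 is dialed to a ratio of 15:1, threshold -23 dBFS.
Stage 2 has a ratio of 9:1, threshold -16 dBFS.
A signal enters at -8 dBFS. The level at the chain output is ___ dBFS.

-22 dBFS

Stage 1: overshoot 15 dB → 15/15 = 1 dB → -22 dBFS.
Stage 2: below threshold (-22 ≤ -16); passes unchanged; output -22 dBFS.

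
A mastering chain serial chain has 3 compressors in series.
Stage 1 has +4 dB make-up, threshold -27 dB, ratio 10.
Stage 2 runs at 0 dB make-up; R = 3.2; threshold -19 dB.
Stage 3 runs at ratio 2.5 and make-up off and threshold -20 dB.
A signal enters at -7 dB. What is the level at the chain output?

Stage 1: overshoot 20 dB → 20/10 = 2 dB → -25 dB; +4 dB make-up → -21 dB.
Stage 2: -21 dB ≤ -19 dB, so stage 2 doesn't engage; output -21 dB.
Stage 3: below threshold (-21 ≤ -20); passes unchanged; output -21 dB.

-21 dB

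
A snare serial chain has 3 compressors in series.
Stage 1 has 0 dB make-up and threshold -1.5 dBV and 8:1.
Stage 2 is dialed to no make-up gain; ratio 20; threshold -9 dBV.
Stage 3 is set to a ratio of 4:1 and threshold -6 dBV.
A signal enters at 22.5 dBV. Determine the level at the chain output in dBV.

Stage 1: 22.5 dBV is 24 dB over -1.5 dBV; at 8:1 that becomes 3 dB over, giving 1.5 dBV.
Stage 2: 10.5 dB above -9 dBV, reduced 20:1 to 0.525 dB above → -8.475 dBV.
Stage 3: -8.475 dBV is at or below the -6 dBV threshold — no compression; output -8.475 dBV.

-8.475 dBV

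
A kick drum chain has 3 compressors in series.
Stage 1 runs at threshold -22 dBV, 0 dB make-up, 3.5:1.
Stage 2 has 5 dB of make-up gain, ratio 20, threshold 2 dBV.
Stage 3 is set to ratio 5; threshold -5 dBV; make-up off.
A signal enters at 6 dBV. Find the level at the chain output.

Stage 1: 28 dB above -22 dBV, reduced 3.5:1 to 8 dB above → -14 dBV.
Stage 2: -14 dBV ≤ 2 dBV, so stage 2 doesn't engage; make-up brings it to -9 dBV.
Stage 3: -9 dBV is at or below the -5 dBV threshold — no compression; output -9 dBV.

-9 dBV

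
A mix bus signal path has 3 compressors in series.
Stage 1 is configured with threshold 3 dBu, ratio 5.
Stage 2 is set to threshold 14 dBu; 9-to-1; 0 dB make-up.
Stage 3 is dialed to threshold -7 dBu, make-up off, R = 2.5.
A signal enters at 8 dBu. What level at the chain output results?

-2.6 dBu

Stage 1: overshoot 5 dB → 5/5 = 1 dB → 4 dBu.
Stage 2: 4 dBu ≤ 14 dBu, so stage 2 doesn't engage; output 4 dBu.
Stage 3: 4 dBu is 11 dB over -7 dBu; at 2.5:1 that becomes 4.4 dB over, giving -2.6 dBu.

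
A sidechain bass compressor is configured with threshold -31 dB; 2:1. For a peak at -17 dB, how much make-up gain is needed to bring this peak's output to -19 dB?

5 dB

Overshoot 14 dB → 14/2 = 7 dB after compression, so the compressed level is -31 + 7 = -24 dB.
Make-up = target − compressed = -19 − (-24) = 5 dB.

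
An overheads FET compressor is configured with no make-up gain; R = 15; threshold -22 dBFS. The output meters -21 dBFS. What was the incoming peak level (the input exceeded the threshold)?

Post-compression overshoot = -21 − (-22) = 1 dB.
Before 15:1 compression the overshoot was 1 × 15 = 15 dB, so input = -22 + 15 = -7 dBFS.

-7 dBFS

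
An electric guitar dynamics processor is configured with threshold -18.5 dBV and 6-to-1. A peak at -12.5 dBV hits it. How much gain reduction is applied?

5 dB

-12.5 dBV exceeds the threshold by 6 dB.
A 6:1 ratio leaves 1 dB of that excess.
GR = overshoot in − overshoot out = 6 − 1 = 5 dB.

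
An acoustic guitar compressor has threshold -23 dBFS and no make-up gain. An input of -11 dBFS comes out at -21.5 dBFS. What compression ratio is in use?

Input overshoot = -11 − (-23) = 12 dB; output overshoot = -21.5 − (-23) = 1.5 dB.
Ratio = 12 / 1.5 = 8.

8:1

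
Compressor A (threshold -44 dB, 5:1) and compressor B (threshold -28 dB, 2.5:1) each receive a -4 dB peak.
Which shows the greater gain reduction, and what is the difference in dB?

A: 40 dB over, compressed to 8 dB over, so 32 dB of GR.
B: 24 dB over, compressed to 9.6 dB over, so 14.4 dB of GR.
A applies 17.6 dB more gain reduction.

A, by 17.6 dB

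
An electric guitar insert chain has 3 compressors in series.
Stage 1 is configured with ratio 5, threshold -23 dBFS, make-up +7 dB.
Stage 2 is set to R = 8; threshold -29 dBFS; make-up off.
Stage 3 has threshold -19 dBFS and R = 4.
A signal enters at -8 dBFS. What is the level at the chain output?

-27 dBFS

Stage 1: overshoot 15 dB → 15/5 = 3 dB → -20 dBFS; +7 dB make-up → -13 dBFS.
Stage 2: 16 dB above -29 dBFS, reduced 8:1 to 2 dB above → -27 dBFS.
Stage 3: -27 dBFS is at or below the -19 dBFS threshold — no compression; output -27 dBFS.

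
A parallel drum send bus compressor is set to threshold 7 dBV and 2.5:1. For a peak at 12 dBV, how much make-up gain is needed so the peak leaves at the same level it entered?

3 dB

The peak compresses to 7 + 5/2.5 = 9 dBV.
To reach 12 dBV requires 12 − 9 = 3 dB of make-up.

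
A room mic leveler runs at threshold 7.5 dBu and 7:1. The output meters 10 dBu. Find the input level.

Post-compression overshoot = 10 − 7.5 = 2.5 dB.
Undo the ratio: input overshoot = 2.5 × 7 = 17.5 dB, giving input = 25 dBu.

25 dBu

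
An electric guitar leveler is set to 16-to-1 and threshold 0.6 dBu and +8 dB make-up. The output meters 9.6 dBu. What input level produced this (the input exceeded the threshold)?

16.6 dBu

Stripping the +8 dB make-up gives 1.6 dBu at the gain stage.
That's 1 dB above the 0.6 dBu threshold.
Input overshoot = R × output overshoot = 16 dB → input = 0.6 + 16 = 16.6 dBu.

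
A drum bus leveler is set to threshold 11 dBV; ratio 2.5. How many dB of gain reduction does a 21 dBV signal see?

6 dB

The signal is 10 dB above threshold.
After 2.5:1 compression the overshoot becomes 10/2.5 = 4 dB.
GR = overshoot in − overshoot out = 10 − 4 = 6 dB.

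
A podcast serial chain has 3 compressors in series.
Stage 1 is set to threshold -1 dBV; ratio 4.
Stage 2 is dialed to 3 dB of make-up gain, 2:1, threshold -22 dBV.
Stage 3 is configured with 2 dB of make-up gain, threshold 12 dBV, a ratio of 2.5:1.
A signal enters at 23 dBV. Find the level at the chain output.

-3.5 dBV

Stage 1: 23 dBV is 24 dB over -1 dBV; at 4:1 that becomes 6 dB over, giving 5 dBV.
Stage 2: 5 dBV is 27 dB over -22 dBV; at 2:1 that becomes 13.5 dB over, giving -8.5 dBV; +3 dB make-up → -5.5 dBV.
Stage 3: -5.5 dBV ≤ 12 dBV, so stage 3 doesn't engage; make-up brings it to -3.5 dBV.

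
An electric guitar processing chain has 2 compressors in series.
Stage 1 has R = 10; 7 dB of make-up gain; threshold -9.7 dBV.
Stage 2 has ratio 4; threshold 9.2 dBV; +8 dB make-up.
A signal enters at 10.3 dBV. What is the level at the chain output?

7.3 dBV

Stage 1: overshoot 20 dB → 20/10 = 2 dB → -7.7 dBV; +7 dB make-up → -0.7 dBV.
Stage 2: -0.7 dBV ≤ 9.2 dBV, so stage 2 doesn't engage; make-up brings it to 7.3 dBV.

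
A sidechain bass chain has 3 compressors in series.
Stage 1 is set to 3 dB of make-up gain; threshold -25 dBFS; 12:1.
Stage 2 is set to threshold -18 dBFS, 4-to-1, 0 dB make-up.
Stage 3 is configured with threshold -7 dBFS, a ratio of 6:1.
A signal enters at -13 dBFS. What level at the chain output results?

Stage 1: -13 dBFS is 12 dB over -25 dBFS; at 12:1 that becomes 1 dB over, giving -24 dBFS; +3 dB make-up → -21 dBFS.
Stage 2: -21 dBFS is at or below the -18 dBFS threshold — no compression; output -21 dBFS.
Stage 3: below threshold (-21 ≤ -7); passes unchanged; output -21 dBFS.

-21 dBFS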